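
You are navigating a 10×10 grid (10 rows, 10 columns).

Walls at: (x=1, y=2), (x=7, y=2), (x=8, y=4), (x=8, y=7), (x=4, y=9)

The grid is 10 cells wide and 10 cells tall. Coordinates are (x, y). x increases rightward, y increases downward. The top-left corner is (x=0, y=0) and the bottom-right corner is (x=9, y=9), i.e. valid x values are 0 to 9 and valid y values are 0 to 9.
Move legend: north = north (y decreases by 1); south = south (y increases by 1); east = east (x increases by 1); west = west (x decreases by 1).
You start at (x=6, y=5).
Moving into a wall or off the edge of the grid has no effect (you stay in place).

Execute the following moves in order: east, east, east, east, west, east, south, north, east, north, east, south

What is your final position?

Start: (x=6, y=5)
  east (east): (x=6, y=5) -> (x=7, y=5)
  east (east): (x=7, y=5) -> (x=8, y=5)
  east (east): (x=8, y=5) -> (x=9, y=5)
  east (east): blocked, stay at (x=9, y=5)
  west (west): (x=9, y=5) -> (x=8, y=5)
  east (east): (x=8, y=5) -> (x=9, y=5)
  south (south): (x=9, y=5) -> (x=9, y=6)
  north (north): (x=9, y=6) -> (x=9, y=5)
  east (east): blocked, stay at (x=9, y=5)
  north (north): (x=9, y=5) -> (x=9, y=4)
  east (east): blocked, stay at (x=9, y=4)
  south (south): (x=9, y=4) -> (x=9, y=5)
Final: (x=9, y=5)

Answer: Final position: (x=9, y=5)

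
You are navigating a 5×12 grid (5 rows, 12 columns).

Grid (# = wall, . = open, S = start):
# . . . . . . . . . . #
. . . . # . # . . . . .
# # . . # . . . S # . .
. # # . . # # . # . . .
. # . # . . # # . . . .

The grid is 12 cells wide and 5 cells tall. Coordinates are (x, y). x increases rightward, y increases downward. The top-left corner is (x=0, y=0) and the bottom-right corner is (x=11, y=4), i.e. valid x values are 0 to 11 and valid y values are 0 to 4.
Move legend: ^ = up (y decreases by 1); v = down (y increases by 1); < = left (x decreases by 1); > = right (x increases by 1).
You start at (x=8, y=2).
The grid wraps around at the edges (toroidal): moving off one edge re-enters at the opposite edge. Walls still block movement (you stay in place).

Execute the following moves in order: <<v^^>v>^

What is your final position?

Start: (x=8, y=2)
  < (left): (x=8, y=2) -> (x=7, y=2)
  < (left): (x=7, y=2) -> (x=6, y=2)
  v (down): blocked, stay at (x=6, y=2)
  ^ (up): blocked, stay at (x=6, y=2)
  ^ (up): blocked, stay at (x=6, y=2)
  > (right): (x=6, y=2) -> (x=7, y=2)
  v (down): (x=7, y=2) -> (x=7, y=3)
  > (right): blocked, stay at (x=7, y=3)
  ^ (up): (x=7, y=3) -> (x=7, y=2)
Final: (x=7, y=2)

Answer: Final position: (x=7, y=2)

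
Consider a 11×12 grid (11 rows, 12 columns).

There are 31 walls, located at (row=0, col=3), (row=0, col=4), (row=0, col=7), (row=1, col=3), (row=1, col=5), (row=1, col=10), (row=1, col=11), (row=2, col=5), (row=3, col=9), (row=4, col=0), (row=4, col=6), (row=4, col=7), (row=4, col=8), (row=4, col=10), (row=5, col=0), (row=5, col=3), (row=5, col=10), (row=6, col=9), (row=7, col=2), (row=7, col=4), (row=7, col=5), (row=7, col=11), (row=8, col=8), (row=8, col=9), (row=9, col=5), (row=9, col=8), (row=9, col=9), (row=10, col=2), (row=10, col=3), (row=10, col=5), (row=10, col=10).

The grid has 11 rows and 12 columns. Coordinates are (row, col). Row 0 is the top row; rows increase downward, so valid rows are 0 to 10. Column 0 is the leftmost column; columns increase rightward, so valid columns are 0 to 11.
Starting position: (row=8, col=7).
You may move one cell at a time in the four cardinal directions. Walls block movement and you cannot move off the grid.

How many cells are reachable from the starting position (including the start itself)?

BFS flood-fill from (row=8, col=7):
  Distance 0: (row=8, col=7)
  Distance 1: (row=7, col=7), (row=8, col=6), (row=9, col=7)
  Distance 2: (row=6, col=7), (row=7, col=6), (row=7, col=8), (row=8, col=5), (row=9, col=6), (row=10, col=7)
  Distance 3: (row=5, col=7), (row=6, col=6), (row=6, col=8), (row=7, col=9), (row=8, col=4), (row=10, col=6), (row=10, col=8)
  Distance 4: (row=5, col=6), (row=5, col=8), (row=6, col=5), (row=7, col=10), (row=8, col=3), (row=9, col=4), (row=10, col=9)
  Distance 5: (row=5, col=5), (row=5, col=9), (row=6, col=4), (row=6, col=10), (row=7, col=3), (row=8, col=2), (row=8, col=10), (row=9, col=3), (row=10, col=4)
  Distance 6: (row=4, col=5), (row=4, col=9), (row=5, col=4), (row=6, col=3), (row=6, col=11), (row=8, col=1), (row=8, col=11), (row=9, col=2), (row=9, col=10)
  Distance 7: (row=3, col=5), (row=4, col=4), (row=5, col=11), (row=6, col=2), (row=7, col=1), (row=8, col=0), (row=9, col=1), (row=9, col=11)
  Distance 8: (row=3, col=4), (row=3, col=6), (row=4, col=3), (row=4, col=11), (row=5, col=2), (row=6, col=1), (row=7, col=0), (row=9, col=0), (row=10, col=1), (row=10, col=11)
  Distance 9: (row=2, col=4), (row=2, col=6), (row=3, col=3), (row=3, col=7), (row=3, col=11), (row=4, col=2), (row=5, col=1), (row=6, col=0), (row=10, col=0)
  Distance 10: (row=1, col=4), (row=1, col=6), (row=2, col=3), (row=2, col=7), (row=2, col=11), (row=3, col=2), (row=3, col=8), (row=3, col=10), (row=4, col=1)
  Distance 11: (row=0, col=6), (row=1, col=7), (row=2, col=2), (row=2, col=8), (row=2, col=10), (row=3, col=1)
  Distance 12: (row=0, col=5), (row=1, col=2), (row=1, col=8), (row=2, col=1), (row=2, col=9), (row=3, col=0)
  Distance 13: (row=0, col=2), (row=0, col=8), (row=1, col=1), (row=1, col=9), (row=2, col=0)
  Distance 14: (row=0, col=1), (row=0, col=9), (row=1, col=0)
  Distance 15: (row=0, col=0), (row=0, col=10)
  Distance 16: (row=0, col=11)
Total reachable: 101 (grid has 101 open cells total)

Answer: Reachable cells: 101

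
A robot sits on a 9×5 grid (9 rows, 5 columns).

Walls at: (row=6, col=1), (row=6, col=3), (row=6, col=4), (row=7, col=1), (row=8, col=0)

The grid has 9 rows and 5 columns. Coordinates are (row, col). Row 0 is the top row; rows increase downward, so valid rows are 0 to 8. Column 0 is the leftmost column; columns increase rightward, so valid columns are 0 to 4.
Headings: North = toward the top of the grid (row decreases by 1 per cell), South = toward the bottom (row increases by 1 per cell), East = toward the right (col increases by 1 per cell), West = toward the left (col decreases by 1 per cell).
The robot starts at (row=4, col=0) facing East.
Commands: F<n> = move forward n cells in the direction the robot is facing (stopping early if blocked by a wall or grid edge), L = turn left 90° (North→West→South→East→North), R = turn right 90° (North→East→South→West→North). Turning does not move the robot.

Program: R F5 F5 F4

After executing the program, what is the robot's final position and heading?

Start: (row=4, col=0), facing East
  R: turn right, now facing South
  F5: move forward 3/5 (blocked), now at (row=7, col=0)
  F5: move forward 0/5 (blocked), now at (row=7, col=0)
  F4: move forward 0/4 (blocked), now at (row=7, col=0)
Final: (row=7, col=0), facing South

Answer: Final position: (row=7, col=0), facing South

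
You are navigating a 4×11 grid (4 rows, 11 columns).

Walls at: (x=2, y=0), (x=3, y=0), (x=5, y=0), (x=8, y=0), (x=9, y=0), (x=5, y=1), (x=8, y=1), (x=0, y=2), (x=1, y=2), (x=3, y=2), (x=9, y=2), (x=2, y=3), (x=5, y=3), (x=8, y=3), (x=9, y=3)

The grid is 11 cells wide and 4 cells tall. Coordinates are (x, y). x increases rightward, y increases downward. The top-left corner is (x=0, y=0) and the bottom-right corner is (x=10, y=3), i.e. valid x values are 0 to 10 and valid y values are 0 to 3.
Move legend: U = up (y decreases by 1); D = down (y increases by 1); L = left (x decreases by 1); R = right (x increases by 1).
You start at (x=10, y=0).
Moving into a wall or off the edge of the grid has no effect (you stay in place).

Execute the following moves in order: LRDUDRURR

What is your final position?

Answer: Final position: (x=10, y=0)

Derivation:
Start: (x=10, y=0)
  L (left): blocked, stay at (x=10, y=0)
  R (right): blocked, stay at (x=10, y=0)
  D (down): (x=10, y=0) -> (x=10, y=1)
  U (up): (x=10, y=1) -> (x=10, y=0)
  D (down): (x=10, y=0) -> (x=10, y=1)
  R (right): blocked, stay at (x=10, y=1)
  U (up): (x=10, y=1) -> (x=10, y=0)
  R (right): blocked, stay at (x=10, y=0)
  R (right): blocked, stay at (x=10, y=0)
Final: (x=10, y=0)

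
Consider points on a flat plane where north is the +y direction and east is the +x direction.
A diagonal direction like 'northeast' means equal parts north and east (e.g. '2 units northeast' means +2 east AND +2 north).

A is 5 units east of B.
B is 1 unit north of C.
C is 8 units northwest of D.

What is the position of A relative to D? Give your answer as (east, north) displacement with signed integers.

Place D at the origin (east=0, north=0).
  C is 8 units northwest of D: delta (east=-8, north=+8); C at (east=-8, north=8).
  B is 1 unit north of C: delta (east=+0, north=+1); B at (east=-8, north=9).
  A is 5 units east of B: delta (east=+5, north=+0); A at (east=-3, north=9).
Therefore A relative to D: (east=-3, north=9).

Answer: A is at (east=-3, north=9) relative to D.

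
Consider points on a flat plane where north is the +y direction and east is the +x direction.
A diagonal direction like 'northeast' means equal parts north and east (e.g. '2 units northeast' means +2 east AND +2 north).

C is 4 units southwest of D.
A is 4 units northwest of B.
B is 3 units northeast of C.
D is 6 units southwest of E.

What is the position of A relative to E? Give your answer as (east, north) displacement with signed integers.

Place E at the origin (east=0, north=0).
  D is 6 units southwest of E: delta (east=-6, north=-6); D at (east=-6, north=-6).
  C is 4 units southwest of D: delta (east=-4, north=-4); C at (east=-10, north=-10).
  B is 3 units northeast of C: delta (east=+3, north=+3); B at (east=-7, north=-7).
  A is 4 units northwest of B: delta (east=-4, north=+4); A at (east=-11, north=-3).
Therefore A relative to E: (east=-11, north=-3).

Answer: A is at (east=-11, north=-3) relative to E.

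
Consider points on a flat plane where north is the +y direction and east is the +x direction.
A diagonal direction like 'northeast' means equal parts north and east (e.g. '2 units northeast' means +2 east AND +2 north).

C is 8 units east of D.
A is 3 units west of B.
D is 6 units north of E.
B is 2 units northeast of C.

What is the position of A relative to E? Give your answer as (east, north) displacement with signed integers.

Place E at the origin (east=0, north=0).
  D is 6 units north of E: delta (east=+0, north=+6); D at (east=0, north=6).
  C is 8 units east of D: delta (east=+8, north=+0); C at (east=8, north=6).
  B is 2 units northeast of C: delta (east=+2, north=+2); B at (east=10, north=8).
  A is 3 units west of B: delta (east=-3, north=+0); A at (east=7, north=8).
Therefore A relative to E: (east=7, north=8).

Answer: A is at (east=7, north=8) relative to E.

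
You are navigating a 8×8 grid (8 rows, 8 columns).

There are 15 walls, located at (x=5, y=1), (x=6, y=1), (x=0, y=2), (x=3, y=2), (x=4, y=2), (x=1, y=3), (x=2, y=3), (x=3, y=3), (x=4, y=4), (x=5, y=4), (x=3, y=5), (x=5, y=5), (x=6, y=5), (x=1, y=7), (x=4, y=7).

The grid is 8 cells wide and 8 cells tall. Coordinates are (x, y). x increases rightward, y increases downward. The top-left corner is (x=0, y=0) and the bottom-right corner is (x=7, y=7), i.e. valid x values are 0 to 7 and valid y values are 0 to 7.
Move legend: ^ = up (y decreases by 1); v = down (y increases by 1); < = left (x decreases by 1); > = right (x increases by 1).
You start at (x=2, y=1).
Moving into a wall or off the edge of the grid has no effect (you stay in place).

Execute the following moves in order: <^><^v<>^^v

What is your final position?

Answer: Final position: (x=1, y=1)

Derivation:
Start: (x=2, y=1)
  < (left): (x=2, y=1) -> (x=1, y=1)
  ^ (up): (x=1, y=1) -> (x=1, y=0)
  > (right): (x=1, y=0) -> (x=2, y=0)
  < (left): (x=2, y=0) -> (x=1, y=0)
  ^ (up): blocked, stay at (x=1, y=0)
  v (down): (x=1, y=0) -> (x=1, y=1)
  < (left): (x=1, y=1) -> (x=0, y=1)
  > (right): (x=0, y=1) -> (x=1, y=1)
  ^ (up): (x=1, y=1) -> (x=1, y=0)
  ^ (up): blocked, stay at (x=1, y=0)
  v (down): (x=1, y=0) -> (x=1, y=1)
Final: (x=1, y=1)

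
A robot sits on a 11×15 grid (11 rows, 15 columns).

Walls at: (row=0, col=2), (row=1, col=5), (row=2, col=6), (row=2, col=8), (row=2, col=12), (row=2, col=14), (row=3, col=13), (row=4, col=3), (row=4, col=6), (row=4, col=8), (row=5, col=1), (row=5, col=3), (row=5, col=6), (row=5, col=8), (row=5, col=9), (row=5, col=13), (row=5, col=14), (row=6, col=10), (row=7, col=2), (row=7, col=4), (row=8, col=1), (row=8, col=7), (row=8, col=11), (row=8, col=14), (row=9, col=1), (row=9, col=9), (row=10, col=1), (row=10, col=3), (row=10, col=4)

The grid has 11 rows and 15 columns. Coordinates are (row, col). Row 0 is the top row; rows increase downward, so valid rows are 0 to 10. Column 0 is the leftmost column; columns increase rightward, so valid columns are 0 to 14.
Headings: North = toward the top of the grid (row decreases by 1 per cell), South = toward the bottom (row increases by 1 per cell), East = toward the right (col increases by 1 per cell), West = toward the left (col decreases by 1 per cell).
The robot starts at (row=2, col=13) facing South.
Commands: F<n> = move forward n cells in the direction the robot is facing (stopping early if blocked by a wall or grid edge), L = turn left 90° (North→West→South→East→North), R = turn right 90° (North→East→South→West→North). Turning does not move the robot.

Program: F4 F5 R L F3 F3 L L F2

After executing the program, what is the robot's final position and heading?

Start: (row=2, col=13), facing South
  F4: move forward 0/4 (blocked), now at (row=2, col=13)
  F5: move forward 0/5 (blocked), now at (row=2, col=13)
  R: turn right, now facing West
  L: turn left, now facing South
  F3: move forward 0/3 (blocked), now at (row=2, col=13)
  F3: move forward 0/3 (blocked), now at (row=2, col=13)
  L: turn left, now facing East
  L: turn left, now facing North
  F2: move forward 2, now at (row=0, col=13)
Final: (row=0, col=13), facing North

Answer: Final position: (row=0, col=13), facing North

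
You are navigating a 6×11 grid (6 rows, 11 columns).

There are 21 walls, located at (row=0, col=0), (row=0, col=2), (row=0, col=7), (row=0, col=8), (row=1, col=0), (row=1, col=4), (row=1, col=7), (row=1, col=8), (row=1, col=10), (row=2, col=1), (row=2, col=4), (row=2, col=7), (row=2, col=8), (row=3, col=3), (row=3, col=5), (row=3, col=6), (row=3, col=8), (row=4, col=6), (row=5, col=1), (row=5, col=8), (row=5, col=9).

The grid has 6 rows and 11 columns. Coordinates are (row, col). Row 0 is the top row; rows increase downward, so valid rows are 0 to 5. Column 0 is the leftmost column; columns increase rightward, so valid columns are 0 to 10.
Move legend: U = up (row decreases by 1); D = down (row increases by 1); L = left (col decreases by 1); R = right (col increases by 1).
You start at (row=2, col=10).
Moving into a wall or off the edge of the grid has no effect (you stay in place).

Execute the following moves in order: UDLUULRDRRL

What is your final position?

Answer: Final position: (row=2, col=9)

Derivation:
Start: (row=2, col=10)
  U (up): blocked, stay at (row=2, col=10)
  D (down): (row=2, col=10) -> (row=3, col=10)
  L (left): (row=3, col=10) -> (row=3, col=9)
  U (up): (row=3, col=9) -> (row=2, col=9)
  U (up): (row=2, col=9) -> (row=1, col=9)
  L (left): blocked, stay at (row=1, col=9)
  R (right): blocked, stay at (row=1, col=9)
  D (down): (row=1, col=9) -> (row=2, col=9)
  R (right): (row=2, col=9) -> (row=2, col=10)
  R (right): blocked, stay at (row=2, col=10)
  L (left): (row=2, col=10) -> (row=2, col=9)
Final: (row=2, col=9)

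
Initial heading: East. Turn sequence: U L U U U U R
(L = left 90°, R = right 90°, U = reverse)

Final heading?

Answer: Final heading: West

Derivation:
Start: East
  U (U-turn (180°)) -> West
  L (left (90° counter-clockwise)) -> South
  U (U-turn (180°)) -> North
  U (U-turn (180°)) -> South
  U (U-turn (180°)) -> North
  U (U-turn (180°)) -> South
  R (right (90° clockwise)) -> West
Final: West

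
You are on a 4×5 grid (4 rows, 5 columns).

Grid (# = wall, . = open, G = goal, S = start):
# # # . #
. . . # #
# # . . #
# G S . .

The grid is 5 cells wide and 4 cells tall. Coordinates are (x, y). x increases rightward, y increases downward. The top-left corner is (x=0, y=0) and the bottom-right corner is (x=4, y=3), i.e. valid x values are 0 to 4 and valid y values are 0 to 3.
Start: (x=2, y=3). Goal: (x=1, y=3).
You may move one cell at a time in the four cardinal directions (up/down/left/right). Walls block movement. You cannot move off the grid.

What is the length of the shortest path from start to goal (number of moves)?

Answer: Shortest path length: 1

Derivation:
BFS from (x=2, y=3) until reaching (x=1, y=3):
  Distance 0: (x=2, y=3)
  Distance 1: (x=2, y=2), (x=1, y=3), (x=3, y=3)  <- goal reached here
One shortest path (1 moves): (x=2, y=3) -> (x=1, y=3)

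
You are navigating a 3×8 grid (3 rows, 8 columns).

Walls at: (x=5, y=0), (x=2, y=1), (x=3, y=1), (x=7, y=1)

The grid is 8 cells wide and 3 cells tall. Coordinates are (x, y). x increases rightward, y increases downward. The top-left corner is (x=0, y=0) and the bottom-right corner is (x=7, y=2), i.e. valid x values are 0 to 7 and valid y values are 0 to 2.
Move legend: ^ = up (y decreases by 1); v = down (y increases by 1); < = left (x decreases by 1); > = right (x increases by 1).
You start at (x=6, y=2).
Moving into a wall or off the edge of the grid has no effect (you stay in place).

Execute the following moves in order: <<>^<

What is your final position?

Start: (x=6, y=2)
  < (left): (x=6, y=2) -> (x=5, y=2)
  < (left): (x=5, y=2) -> (x=4, y=2)
  > (right): (x=4, y=2) -> (x=5, y=2)
  ^ (up): (x=5, y=2) -> (x=5, y=1)
  < (left): (x=5, y=1) -> (x=4, y=1)
Final: (x=4, y=1)

Answer: Final position: (x=4, y=1)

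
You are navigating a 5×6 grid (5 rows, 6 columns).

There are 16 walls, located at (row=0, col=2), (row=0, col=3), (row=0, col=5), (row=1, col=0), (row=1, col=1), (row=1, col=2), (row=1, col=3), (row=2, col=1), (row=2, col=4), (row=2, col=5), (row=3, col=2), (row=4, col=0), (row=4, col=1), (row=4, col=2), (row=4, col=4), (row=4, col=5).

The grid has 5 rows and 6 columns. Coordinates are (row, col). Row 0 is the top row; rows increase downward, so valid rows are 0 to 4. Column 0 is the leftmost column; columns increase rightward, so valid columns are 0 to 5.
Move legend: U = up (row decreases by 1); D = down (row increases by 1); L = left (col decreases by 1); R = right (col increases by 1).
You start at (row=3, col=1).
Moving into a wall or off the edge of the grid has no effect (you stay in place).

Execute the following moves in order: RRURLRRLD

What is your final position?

Answer: Final position: (row=3, col=0)

Derivation:
Start: (row=3, col=1)
  R (right): blocked, stay at (row=3, col=1)
  R (right): blocked, stay at (row=3, col=1)
  U (up): blocked, stay at (row=3, col=1)
  R (right): blocked, stay at (row=3, col=1)
  L (left): (row=3, col=1) -> (row=3, col=0)
  R (right): (row=3, col=0) -> (row=3, col=1)
  R (right): blocked, stay at (row=3, col=1)
  L (left): (row=3, col=1) -> (row=3, col=0)
  D (down): blocked, stay at (row=3, col=0)
Final: (row=3, col=0)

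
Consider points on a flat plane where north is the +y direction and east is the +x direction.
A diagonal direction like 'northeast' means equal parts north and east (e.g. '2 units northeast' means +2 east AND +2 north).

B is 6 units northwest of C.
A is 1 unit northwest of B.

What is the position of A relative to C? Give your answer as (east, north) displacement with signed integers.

Answer: A is at (east=-7, north=7) relative to C.

Derivation:
Place C at the origin (east=0, north=0).
  B is 6 units northwest of C: delta (east=-6, north=+6); B at (east=-6, north=6).
  A is 1 unit northwest of B: delta (east=-1, north=+1); A at (east=-7, north=7).
Therefore A relative to C: (east=-7, north=7).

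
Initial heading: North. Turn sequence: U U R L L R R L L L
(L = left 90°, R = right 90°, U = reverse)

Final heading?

Answer: Final heading: South

Derivation:
Start: North
  U (U-turn (180°)) -> South
  U (U-turn (180°)) -> North
  R (right (90° clockwise)) -> East
  L (left (90° counter-clockwise)) -> North
  L (left (90° counter-clockwise)) -> West
  R (right (90° clockwise)) -> North
  R (right (90° clockwise)) -> East
  L (left (90° counter-clockwise)) -> North
  L (left (90° counter-clockwise)) -> West
  L (left (90° counter-clockwise)) -> South
Final: South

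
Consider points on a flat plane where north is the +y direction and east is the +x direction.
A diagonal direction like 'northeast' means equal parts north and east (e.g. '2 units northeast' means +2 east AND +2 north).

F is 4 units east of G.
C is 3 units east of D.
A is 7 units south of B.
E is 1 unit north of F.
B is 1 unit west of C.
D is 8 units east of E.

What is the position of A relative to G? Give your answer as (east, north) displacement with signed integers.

Answer: A is at (east=14, north=-6) relative to G.

Derivation:
Place G at the origin (east=0, north=0).
  F is 4 units east of G: delta (east=+4, north=+0); F at (east=4, north=0).
  E is 1 unit north of F: delta (east=+0, north=+1); E at (east=4, north=1).
  D is 8 units east of E: delta (east=+8, north=+0); D at (east=12, north=1).
  C is 3 units east of D: delta (east=+3, north=+0); C at (east=15, north=1).
  B is 1 unit west of C: delta (east=-1, north=+0); B at (east=14, north=1).
  A is 7 units south of B: delta (east=+0, north=-7); A at (east=14, north=-6).
Therefore A relative to G: (east=14, north=-6).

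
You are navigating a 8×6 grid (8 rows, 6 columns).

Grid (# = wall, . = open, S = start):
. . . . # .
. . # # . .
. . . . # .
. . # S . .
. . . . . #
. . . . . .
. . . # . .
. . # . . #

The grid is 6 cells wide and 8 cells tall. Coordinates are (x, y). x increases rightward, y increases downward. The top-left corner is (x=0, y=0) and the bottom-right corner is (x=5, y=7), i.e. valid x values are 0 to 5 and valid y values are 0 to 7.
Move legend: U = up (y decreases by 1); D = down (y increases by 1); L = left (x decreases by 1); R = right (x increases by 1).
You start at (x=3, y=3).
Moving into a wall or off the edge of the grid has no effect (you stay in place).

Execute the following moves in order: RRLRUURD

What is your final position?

Start: (x=3, y=3)
  R (right): (x=3, y=3) -> (x=4, y=3)
  R (right): (x=4, y=3) -> (x=5, y=3)
  L (left): (x=5, y=3) -> (x=4, y=3)
  R (right): (x=4, y=3) -> (x=5, y=3)
  U (up): (x=5, y=3) -> (x=5, y=2)
  U (up): (x=5, y=2) -> (x=5, y=1)
  R (right): blocked, stay at (x=5, y=1)
  D (down): (x=5, y=1) -> (x=5, y=2)
Final: (x=5, y=2)

Answer: Final position: (x=5, y=2)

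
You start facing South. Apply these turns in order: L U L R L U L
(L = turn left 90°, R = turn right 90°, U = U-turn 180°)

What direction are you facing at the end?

Start: South
  L (left (90° counter-clockwise)) -> East
  U (U-turn (180°)) -> West
  L (left (90° counter-clockwise)) -> South
  R (right (90° clockwise)) -> West
  L (left (90° counter-clockwise)) -> South
  U (U-turn (180°)) -> North
  L (left (90° counter-clockwise)) -> West
Final: West

Answer: Final heading: West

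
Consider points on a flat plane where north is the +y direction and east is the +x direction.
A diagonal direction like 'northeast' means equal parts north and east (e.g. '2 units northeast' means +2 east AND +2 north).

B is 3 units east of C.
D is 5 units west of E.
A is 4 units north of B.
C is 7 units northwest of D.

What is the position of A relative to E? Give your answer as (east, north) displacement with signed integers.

Answer: A is at (east=-9, north=11) relative to E.

Derivation:
Place E at the origin (east=0, north=0).
  D is 5 units west of E: delta (east=-5, north=+0); D at (east=-5, north=0).
  C is 7 units northwest of D: delta (east=-7, north=+7); C at (east=-12, north=7).
  B is 3 units east of C: delta (east=+3, north=+0); B at (east=-9, north=7).
  A is 4 units north of B: delta (east=+0, north=+4); A at (east=-9, north=11).
Therefore A relative to E: (east=-9, north=11).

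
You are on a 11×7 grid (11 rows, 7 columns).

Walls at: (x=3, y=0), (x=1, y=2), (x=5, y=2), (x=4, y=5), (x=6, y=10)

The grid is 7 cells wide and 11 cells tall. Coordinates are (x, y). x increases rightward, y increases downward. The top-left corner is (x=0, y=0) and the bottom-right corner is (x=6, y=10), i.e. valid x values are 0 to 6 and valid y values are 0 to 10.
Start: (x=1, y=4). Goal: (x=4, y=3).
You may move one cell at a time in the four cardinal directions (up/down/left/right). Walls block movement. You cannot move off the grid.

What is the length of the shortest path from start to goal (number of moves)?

Answer: Shortest path length: 4

Derivation:
BFS from (x=1, y=4) until reaching (x=4, y=3):
  Distance 0: (x=1, y=4)
  Distance 1: (x=1, y=3), (x=0, y=4), (x=2, y=4), (x=1, y=5)
  Distance 2: (x=0, y=3), (x=2, y=3), (x=3, y=4), (x=0, y=5), (x=2, y=5), (x=1, y=6)
  Distance 3: (x=0, y=2), (x=2, y=2), (x=3, y=3), (x=4, y=4), (x=3, y=5), (x=0, y=6), (x=2, y=6), (x=1, y=7)
  Distance 4: (x=0, y=1), (x=2, y=1), (x=3, y=2), (x=4, y=3), (x=5, y=4), (x=3, y=6), (x=0, y=7), (x=2, y=7), (x=1, y=8)  <- goal reached here
One shortest path (4 moves): (x=1, y=4) -> (x=2, y=4) -> (x=3, y=4) -> (x=4, y=4) -> (x=4, y=3)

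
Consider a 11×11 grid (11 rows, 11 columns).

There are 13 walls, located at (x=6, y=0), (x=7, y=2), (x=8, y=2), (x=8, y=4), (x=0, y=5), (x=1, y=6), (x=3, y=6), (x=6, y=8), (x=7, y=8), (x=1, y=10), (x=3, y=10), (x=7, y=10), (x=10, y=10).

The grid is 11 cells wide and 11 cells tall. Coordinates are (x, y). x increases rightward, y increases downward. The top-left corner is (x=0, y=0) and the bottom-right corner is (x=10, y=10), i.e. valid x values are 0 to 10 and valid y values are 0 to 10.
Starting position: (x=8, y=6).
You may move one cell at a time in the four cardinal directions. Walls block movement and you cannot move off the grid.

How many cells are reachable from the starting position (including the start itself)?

Answer: Reachable cells: 108

Derivation:
BFS flood-fill from (x=8, y=6):
  Distance 0: (x=8, y=6)
  Distance 1: (x=8, y=5), (x=7, y=6), (x=9, y=6), (x=8, y=7)
  Distance 2: (x=7, y=5), (x=9, y=5), (x=6, y=6), (x=10, y=6), (x=7, y=7), (x=9, y=7), (x=8, y=8)
  Distance 3: (x=7, y=4), (x=9, y=4), (x=6, y=5), (x=10, y=5), (x=5, y=6), (x=6, y=7), (x=10, y=7), (x=9, y=8), (x=8, y=9)
  Distance 4: (x=7, y=3), (x=9, y=3), (x=6, y=4), (x=10, y=4), (x=5, y=5), (x=4, y=6), (x=5, y=7), (x=10, y=8), (x=7, y=9), (x=9, y=9), (x=8, y=10)
  Distance 5: (x=9, y=2), (x=6, y=3), (x=8, y=3), (x=10, y=3), (x=5, y=4), (x=4, y=5), (x=4, y=7), (x=5, y=8), (x=6, y=9), (x=10, y=9), (x=9, y=10)
  Distance 6: (x=9, y=1), (x=6, y=2), (x=10, y=2), (x=5, y=3), (x=4, y=4), (x=3, y=5), (x=3, y=7), (x=4, y=8), (x=5, y=9), (x=6, y=10)
  Distance 7: (x=9, y=0), (x=6, y=1), (x=8, y=1), (x=10, y=1), (x=5, y=2), (x=4, y=3), (x=3, y=4), (x=2, y=5), (x=2, y=7), (x=3, y=8), (x=4, y=9), (x=5, y=10)
  Distance 8: (x=8, y=0), (x=10, y=0), (x=5, y=1), (x=7, y=1), (x=4, y=2), (x=3, y=3), (x=2, y=4), (x=1, y=5), (x=2, y=6), (x=1, y=7), (x=2, y=8), (x=3, y=9), (x=4, y=10)
  Distance 9: (x=5, y=0), (x=7, y=0), (x=4, y=1), (x=3, y=2), (x=2, y=3), (x=1, y=4), (x=0, y=7), (x=1, y=8), (x=2, y=9)
  Distance 10: (x=4, y=0), (x=3, y=1), (x=2, y=2), (x=1, y=3), (x=0, y=4), (x=0, y=6), (x=0, y=8), (x=1, y=9), (x=2, y=10)
  Distance 11: (x=3, y=0), (x=2, y=1), (x=1, y=2), (x=0, y=3), (x=0, y=9)
  Distance 12: (x=2, y=0), (x=1, y=1), (x=0, y=2), (x=0, y=10)
  Distance 13: (x=1, y=0), (x=0, y=1)
  Distance 14: (x=0, y=0)
Total reachable: 108 (grid has 108 open cells total)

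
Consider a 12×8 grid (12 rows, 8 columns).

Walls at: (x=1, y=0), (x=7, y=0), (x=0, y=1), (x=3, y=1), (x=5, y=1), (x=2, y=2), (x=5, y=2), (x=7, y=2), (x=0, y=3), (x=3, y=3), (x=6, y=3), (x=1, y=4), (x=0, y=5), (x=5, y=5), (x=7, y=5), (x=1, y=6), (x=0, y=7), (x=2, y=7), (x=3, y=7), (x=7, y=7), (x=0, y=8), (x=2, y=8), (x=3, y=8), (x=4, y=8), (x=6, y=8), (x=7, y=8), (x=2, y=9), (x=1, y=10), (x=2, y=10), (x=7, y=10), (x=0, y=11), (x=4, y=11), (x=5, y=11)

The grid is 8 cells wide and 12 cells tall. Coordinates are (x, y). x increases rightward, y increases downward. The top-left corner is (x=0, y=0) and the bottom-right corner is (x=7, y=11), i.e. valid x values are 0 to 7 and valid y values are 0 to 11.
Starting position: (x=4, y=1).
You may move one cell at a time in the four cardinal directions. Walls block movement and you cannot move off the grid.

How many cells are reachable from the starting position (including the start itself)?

BFS flood-fill from (x=4, y=1):
  Distance 0: (x=4, y=1)
  Distance 1: (x=4, y=0), (x=4, y=2)
  Distance 2: (x=3, y=0), (x=5, y=0), (x=3, y=2), (x=4, y=3)
  Distance 3: (x=2, y=0), (x=6, y=0), (x=5, y=3), (x=4, y=4)
  Distance 4: (x=2, y=1), (x=6, y=1), (x=3, y=4), (x=5, y=4), (x=4, y=5)
  Distance 5: (x=1, y=1), (x=7, y=1), (x=6, y=2), (x=2, y=4), (x=6, y=4), (x=3, y=5), (x=4, y=6)
  Distance 6: (x=1, y=2), (x=2, y=3), (x=7, y=4), (x=2, y=5), (x=6, y=5), (x=3, y=6), (x=5, y=6), (x=4, y=7)
  Distance 7: (x=0, y=2), (x=1, y=3), (x=7, y=3), (x=1, y=5), (x=2, y=6), (x=6, y=6), (x=5, y=7)
  Distance 8: (x=7, y=6), (x=6, y=7), (x=5, y=8)
  Distance 9: (x=5, y=9)
  Distance 10: (x=4, y=9), (x=6, y=9), (x=5, y=10)
  Distance 11: (x=3, y=9), (x=7, y=9), (x=4, y=10), (x=6, y=10)
  Distance 12: (x=3, y=10), (x=6, y=11)
  Distance 13: (x=3, y=11), (x=7, y=11)
  Distance 14: (x=2, y=11)
  Distance 15: (x=1, y=11)
Total reachable: 55 (grid has 63 open cells total)

Answer: Reachable cells: 55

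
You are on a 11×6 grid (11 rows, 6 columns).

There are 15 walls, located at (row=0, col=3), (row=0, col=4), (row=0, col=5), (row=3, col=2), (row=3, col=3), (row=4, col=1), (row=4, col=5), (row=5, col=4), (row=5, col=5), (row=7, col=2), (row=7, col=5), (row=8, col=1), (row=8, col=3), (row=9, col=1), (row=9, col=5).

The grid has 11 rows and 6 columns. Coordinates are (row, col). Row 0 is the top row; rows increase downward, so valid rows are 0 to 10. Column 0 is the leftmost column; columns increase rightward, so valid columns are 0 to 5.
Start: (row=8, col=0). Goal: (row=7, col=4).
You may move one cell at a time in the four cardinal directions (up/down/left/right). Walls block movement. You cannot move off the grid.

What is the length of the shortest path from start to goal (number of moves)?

BFS from (row=8, col=0) until reaching (row=7, col=4):
  Distance 0: (row=8, col=0)
  Distance 1: (row=7, col=0), (row=9, col=0)
  Distance 2: (row=6, col=0), (row=7, col=1), (row=10, col=0)
  Distance 3: (row=5, col=0), (row=6, col=1), (row=10, col=1)
  Distance 4: (row=4, col=0), (row=5, col=1), (row=6, col=2), (row=10, col=2)
  Distance 5: (row=3, col=0), (row=5, col=2), (row=6, col=3), (row=9, col=2), (row=10, col=3)
  Distance 6: (row=2, col=0), (row=3, col=1), (row=4, col=2), (row=5, col=3), (row=6, col=4), (row=7, col=3), (row=8, col=2), (row=9, col=3), (row=10, col=4)
  Distance 7: (row=1, col=0), (row=2, col=1), (row=4, col=3), (row=6, col=5), (row=7, col=4), (row=9, col=4), (row=10, col=5)  <- goal reached here
One shortest path (7 moves): (row=8, col=0) -> (row=7, col=0) -> (row=7, col=1) -> (row=6, col=1) -> (row=6, col=2) -> (row=6, col=3) -> (row=6, col=4) -> (row=7, col=4)

Answer: Shortest path length: 7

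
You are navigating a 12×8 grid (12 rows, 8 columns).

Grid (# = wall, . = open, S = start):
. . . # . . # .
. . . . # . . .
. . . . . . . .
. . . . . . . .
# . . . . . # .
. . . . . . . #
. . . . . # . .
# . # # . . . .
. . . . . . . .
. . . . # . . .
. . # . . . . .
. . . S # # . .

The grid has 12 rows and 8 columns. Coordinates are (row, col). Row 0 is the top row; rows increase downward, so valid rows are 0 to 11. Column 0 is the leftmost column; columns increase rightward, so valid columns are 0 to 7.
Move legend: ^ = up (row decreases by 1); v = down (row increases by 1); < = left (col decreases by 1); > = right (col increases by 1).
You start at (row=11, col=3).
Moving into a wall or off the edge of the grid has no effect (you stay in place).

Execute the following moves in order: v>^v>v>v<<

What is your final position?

Answer: Final position: (row=11, col=1)

Derivation:
Start: (row=11, col=3)
  v (down): blocked, stay at (row=11, col=3)
  > (right): blocked, stay at (row=11, col=3)
  ^ (up): (row=11, col=3) -> (row=10, col=3)
  v (down): (row=10, col=3) -> (row=11, col=3)
  > (right): blocked, stay at (row=11, col=3)
  v (down): blocked, stay at (row=11, col=3)
  > (right): blocked, stay at (row=11, col=3)
  v (down): blocked, stay at (row=11, col=3)
  < (left): (row=11, col=3) -> (row=11, col=2)
  < (left): (row=11, col=2) -> (row=11, col=1)
Final: (row=11, col=1)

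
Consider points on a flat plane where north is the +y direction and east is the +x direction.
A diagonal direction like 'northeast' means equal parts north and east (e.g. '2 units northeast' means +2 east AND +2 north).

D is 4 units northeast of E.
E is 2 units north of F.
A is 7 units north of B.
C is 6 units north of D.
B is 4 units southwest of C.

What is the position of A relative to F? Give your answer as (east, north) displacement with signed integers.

Place F at the origin (east=0, north=0).
  E is 2 units north of F: delta (east=+0, north=+2); E at (east=0, north=2).
  D is 4 units northeast of E: delta (east=+4, north=+4); D at (east=4, north=6).
  C is 6 units north of D: delta (east=+0, north=+6); C at (east=4, north=12).
  B is 4 units southwest of C: delta (east=-4, north=-4); B at (east=0, north=8).
  A is 7 units north of B: delta (east=+0, north=+7); A at (east=0, north=15).
Therefore A relative to F: (east=0, north=15).

Answer: A is at (east=0, north=15) relative to F.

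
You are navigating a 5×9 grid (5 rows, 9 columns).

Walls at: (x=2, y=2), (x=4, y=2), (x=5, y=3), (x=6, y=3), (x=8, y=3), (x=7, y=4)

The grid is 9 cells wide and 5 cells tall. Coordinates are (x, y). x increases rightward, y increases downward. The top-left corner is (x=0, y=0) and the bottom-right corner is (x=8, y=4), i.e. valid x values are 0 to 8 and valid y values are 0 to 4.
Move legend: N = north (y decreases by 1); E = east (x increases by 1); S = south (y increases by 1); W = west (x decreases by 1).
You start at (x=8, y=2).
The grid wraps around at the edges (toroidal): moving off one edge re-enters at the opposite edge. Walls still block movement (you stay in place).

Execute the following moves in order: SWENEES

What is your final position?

Start: (x=8, y=2)
  S (south): blocked, stay at (x=8, y=2)
  W (west): (x=8, y=2) -> (x=7, y=2)
  E (east): (x=7, y=2) -> (x=8, y=2)
  N (north): (x=8, y=2) -> (x=8, y=1)
  E (east): (x=8, y=1) -> (x=0, y=1)
  E (east): (x=0, y=1) -> (x=1, y=1)
  S (south): (x=1, y=1) -> (x=1, y=2)
Final: (x=1, y=2)

Answer: Final position: (x=1, y=2)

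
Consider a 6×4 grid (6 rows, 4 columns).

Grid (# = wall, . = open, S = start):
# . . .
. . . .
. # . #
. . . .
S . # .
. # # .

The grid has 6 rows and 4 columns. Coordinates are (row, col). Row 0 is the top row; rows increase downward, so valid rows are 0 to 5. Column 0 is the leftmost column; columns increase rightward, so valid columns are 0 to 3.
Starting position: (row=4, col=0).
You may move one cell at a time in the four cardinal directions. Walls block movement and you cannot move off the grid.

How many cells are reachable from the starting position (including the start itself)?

BFS flood-fill from (row=4, col=0):
  Distance 0: (row=4, col=0)
  Distance 1: (row=3, col=0), (row=4, col=1), (row=5, col=0)
  Distance 2: (row=2, col=0), (row=3, col=1)
  Distance 3: (row=1, col=0), (row=3, col=2)
  Distance 4: (row=1, col=1), (row=2, col=2), (row=3, col=3)
  Distance 5: (row=0, col=1), (row=1, col=2), (row=4, col=3)
  Distance 6: (row=0, col=2), (row=1, col=3), (row=5, col=3)
  Distance 7: (row=0, col=3)
Total reachable: 18 (grid has 18 open cells total)

Answer: Reachable cells: 18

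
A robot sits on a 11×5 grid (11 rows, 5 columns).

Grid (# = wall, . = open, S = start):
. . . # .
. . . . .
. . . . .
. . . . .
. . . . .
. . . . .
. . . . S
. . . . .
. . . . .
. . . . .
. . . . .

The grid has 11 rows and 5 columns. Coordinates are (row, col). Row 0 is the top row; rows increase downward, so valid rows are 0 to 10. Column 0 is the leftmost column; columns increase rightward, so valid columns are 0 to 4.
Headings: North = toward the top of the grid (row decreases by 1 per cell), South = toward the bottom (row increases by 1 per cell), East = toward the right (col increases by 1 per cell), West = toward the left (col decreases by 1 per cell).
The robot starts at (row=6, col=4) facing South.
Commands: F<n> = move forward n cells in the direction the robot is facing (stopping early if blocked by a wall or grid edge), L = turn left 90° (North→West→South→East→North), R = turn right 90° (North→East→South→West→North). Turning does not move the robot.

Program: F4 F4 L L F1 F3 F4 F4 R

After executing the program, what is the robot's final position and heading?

Start: (row=6, col=4), facing South
  F4: move forward 4, now at (row=10, col=4)
  F4: move forward 0/4 (blocked), now at (row=10, col=4)
  L: turn left, now facing East
  L: turn left, now facing North
  F1: move forward 1, now at (row=9, col=4)
  F3: move forward 3, now at (row=6, col=4)
  F4: move forward 4, now at (row=2, col=4)
  F4: move forward 2/4 (blocked), now at (row=0, col=4)
  R: turn right, now facing East
Final: (row=0, col=4), facing East

Answer: Final position: (row=0, col=4), facing East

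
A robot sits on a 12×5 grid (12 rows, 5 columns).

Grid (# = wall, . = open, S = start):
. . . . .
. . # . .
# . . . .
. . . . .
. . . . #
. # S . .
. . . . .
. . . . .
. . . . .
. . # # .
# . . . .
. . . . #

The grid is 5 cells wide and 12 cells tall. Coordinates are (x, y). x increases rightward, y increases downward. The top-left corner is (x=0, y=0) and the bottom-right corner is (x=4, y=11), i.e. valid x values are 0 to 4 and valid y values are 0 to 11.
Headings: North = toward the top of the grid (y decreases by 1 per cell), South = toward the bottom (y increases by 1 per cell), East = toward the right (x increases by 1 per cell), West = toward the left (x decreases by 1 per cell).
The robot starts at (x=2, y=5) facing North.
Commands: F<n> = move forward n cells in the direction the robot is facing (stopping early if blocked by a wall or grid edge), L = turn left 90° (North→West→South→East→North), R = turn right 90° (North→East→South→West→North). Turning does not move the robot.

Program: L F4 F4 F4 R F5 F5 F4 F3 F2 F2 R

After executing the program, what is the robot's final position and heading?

Start: (x=2, y=5), facing North
  L: turn left, now facing West
  [×3]F4: move forward 0/4 (blocked), now at (x=2, y=5)
  R: turn right, now facing North
  F5: move forward 3/5 (blocked), now at (x=2, y=2)
  F5: move forward 0/5 (blocked), now at (x=2, y=2)
  F4: move forward 0/4 (blocked), now at (x=2, y=2)
  F3: move forward 0/3 (blocked), now at (x=2, y=2)
  F2: move forward 0/2 (blocked), now at (x=2, y=2)
  F2: move forward 0/2 (blocked), now at (x=2, y=2)
  R: turn right, now facing East
Final: (x=2, y=2), facing East

Answer: Final position: (x=2, y=2), facing East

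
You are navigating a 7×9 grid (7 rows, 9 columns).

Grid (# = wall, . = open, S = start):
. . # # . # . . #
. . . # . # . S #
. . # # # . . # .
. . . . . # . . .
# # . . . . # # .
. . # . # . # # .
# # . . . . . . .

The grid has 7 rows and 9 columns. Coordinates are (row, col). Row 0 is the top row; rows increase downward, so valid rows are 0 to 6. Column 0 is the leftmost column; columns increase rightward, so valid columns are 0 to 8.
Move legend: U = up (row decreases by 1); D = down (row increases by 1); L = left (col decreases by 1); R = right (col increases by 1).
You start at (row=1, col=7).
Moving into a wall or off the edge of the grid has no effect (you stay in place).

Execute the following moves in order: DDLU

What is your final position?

Start: (row=1, col=7)
  D (down): blocked, stay at (row=1, col=7)
  D (down): blocked, stay at (row=1, col=7)
  L (left): (row=1, col=7) -> (row=1, col=6)
  U (up): (row=1, col=6) -> (row=0, col=6)
Final: (row=0, col=6)

Answer: Final position: (row=0, col=6)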